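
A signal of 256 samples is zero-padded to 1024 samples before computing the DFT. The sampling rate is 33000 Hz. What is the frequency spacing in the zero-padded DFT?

Original DFT: N = 256, resolution = f_s/N = 33000/256 = 4125/32 Hz
Zero-padded DFT: N = 1024, resolution = f_s/N = 33000/1024 = 4125/128 Hz
Zero-padding interpolates the spectrum (finer frequency grid)
but does NOT improve the true spectral resolution (ability to resolve close frequencies).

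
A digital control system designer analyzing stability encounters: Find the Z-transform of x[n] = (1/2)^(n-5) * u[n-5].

Time-shifting property: if X(z) = Z{x[n]}, then Z{x[n-d]} = z^(-d) * X(z)
X(z) = z/(z - 1/2) for x[n] = (1/2)^n * u[n]
Z{x[n-5]} = z^(-5) * z/(z - 1/2) = z^(-4)/(z - 1/2)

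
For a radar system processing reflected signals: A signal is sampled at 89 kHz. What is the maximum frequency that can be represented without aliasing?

The maximum frequency that can be represented without aliasing
is the Nyquist frequency: f_max = f_s / 2 = 89 kHz / 2 = 89/2 kHz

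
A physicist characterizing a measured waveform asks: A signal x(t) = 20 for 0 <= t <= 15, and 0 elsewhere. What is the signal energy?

Energy = integral of |x(t)|^2 dt over the signal duration
= 20^2 * 15 = 400 * 15 = 6000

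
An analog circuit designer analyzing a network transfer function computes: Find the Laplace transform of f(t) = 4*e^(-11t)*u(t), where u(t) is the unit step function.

Standard Laplace transform pair:
e^(-at)*u(t) <-> 1/(s+a)
With a = 11: L{4*e^(-11t)*u(t)} = 4/(s+11), ROC: Re(s) > -11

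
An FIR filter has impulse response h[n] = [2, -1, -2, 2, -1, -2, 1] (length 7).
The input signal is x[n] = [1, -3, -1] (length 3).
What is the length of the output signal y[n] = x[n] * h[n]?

For linear convolution, the output length is:
len(y) = len(x) + len(h) - 1 = 3 + 7 - 1 = 9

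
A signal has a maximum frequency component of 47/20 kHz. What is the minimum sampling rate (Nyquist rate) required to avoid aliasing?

By the Nyquist-Shannon sampling theorem,
the minimum sampling rate (Nyquist rate) must be at least 2 * f_max.
Nyquist rate = 2 * 47/20 kHz = 47/10 kHz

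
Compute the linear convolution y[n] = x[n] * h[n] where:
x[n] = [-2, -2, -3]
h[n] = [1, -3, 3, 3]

y[n] = sum_k x[k]*h[n-k]. Output length = len(x) + len(h) - 1 = 3 + 4 - 1 = 6.
y[0] = -2*1 = -2
y[1] = -2*1 + -2*-3 = 4
y[2] = -3*1 + -2*-3 + -2*3 = -3
y[3] = -3*-3 + -2*3 + -2*3 = -3
y[4] = -3*3 + -2*3 = -15
y[5] = -3*3 = -9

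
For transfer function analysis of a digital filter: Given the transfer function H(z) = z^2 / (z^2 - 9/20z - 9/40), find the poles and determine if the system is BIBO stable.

Poles are roots of the denominator: z^2 - 9/20z - 9/40 = 0.
Quadratic formula: z = [-(-9/20) +/- sqrt((-9/20)^2 - 4*(-9/40))] / 2
Discriminant = 81/400 + 9/10 = 441/400; sqrt = 21/20.
z = (9/20 +/- 21/20) / 2 => z = 3/4 or z = -3/10.
|p1| = 3/10, |p2| = 3/4.
For BIBO stability, all poles must lie inside the unit circle (|p| < 1).
System is STABLE since both |p| < 1.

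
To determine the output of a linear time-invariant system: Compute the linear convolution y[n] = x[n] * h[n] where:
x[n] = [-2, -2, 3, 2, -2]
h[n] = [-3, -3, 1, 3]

y[n] = sum_k x[k]*h[n-k]. Output length = len(x) + len(h) - 1 = 5 + 4 - 1 = 8.
y[0] = -2*-3 = 6
y[1] = -2*-3 + -2*-3 = 12
y[2] = 3*-3 + -2*-3 + -2*1 = -5
y[3] = 2*-3 + 3*-3 + -2*1 + -2*3 = -23
y[4] = -2*-3 + 2*-3 + 3*1 + -2*3 = -3
y[5] = -2*-3 + 2*1 + 3*3 = 17
y[6] = -2*1 + 2*3 = 4
y[7] = -2*3 = -6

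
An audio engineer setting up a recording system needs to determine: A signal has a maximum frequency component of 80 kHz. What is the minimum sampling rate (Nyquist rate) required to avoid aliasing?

By the Nyquist-Shannon sampling theorem,
the minimum sampling rate (Nyquist rate) must be at least 2 * f_max.
Nyquist rate = 2 * 80 kHz = 160 kHz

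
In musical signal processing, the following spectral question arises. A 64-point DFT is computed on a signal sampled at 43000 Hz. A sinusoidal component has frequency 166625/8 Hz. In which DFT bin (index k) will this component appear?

DFT frequency resolution = f_s/N = 43000/64 = 5375/8 Hz
Bin index k = f_signal / resolution = 166625/8 / 5375/8 = 31
The signal frequency 166625/8 Hz falls in DFT bin k = 31.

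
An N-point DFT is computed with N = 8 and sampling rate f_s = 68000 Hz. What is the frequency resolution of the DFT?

DFT frequency resolution = f_s / N
= 68000 / 8 = 8500 Hz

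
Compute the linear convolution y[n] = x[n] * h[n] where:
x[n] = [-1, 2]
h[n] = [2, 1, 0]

y[n] = sum_k x[k]*h[n-k]. Output length = len(x) + len(h) - 1 = 2 + 3 - 1 = 4.
y[0] = -1*2 = -2
y[1] = 2*2 + -1*1 = 3
y[2] = 2*1 + -1*0 = 2
y[3] = 2*0 = 0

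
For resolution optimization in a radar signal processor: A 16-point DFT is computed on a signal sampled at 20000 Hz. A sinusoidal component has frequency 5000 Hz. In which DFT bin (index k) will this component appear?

DFT frequency resolution = f_s/N = 20000/16 = 1250 Hz
Bin index k = f_signal / resolution = 5000 / 1250 = 4
The signal frequency 5000 Hz falls in DFT bin k = 4.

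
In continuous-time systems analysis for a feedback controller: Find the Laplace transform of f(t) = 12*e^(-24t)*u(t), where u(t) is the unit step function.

Standard Laplace transform pair:
e^(-at)*u(t) <-> 1/(s+a)
With a = 24: L{12*e^(-24t)*u(t)} = 12/(s+24), ROC: Re(s) > -24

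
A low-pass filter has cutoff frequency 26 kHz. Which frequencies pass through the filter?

A low-pass filter passes all frequencies below the cutoff frequency 26 kHz and attenuates higher frequencies.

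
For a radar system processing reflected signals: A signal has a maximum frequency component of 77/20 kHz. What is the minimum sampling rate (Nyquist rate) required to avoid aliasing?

By the Nyquist-Shannon sampling theorem,
the minimum sampling rate (Nyquist rate) must be at least 2 * f_max.
Nyquist rate = 2 * 77/20 kHz = 77/10 kHz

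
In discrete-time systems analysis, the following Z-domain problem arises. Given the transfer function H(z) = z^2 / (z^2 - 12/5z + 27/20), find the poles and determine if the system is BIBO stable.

Poles are roots of the denominator: z^2 - 12/5z + 27/20 = 0.
Quadratic formula: z = [-(-12/5) +/- sqrt((-12/5)^2 - 4*(27/20))] / 2
Discriminant = 144/25 - 27/5 = 9/25; sqrt = 3/5.
z = (12/5 +/- 3/5) / 2 => z = 3/2 or z = 9/10.
|p1| = 3/2, |p2| = 9/10.
For BIBO stability, all poles must lie inside the unit circle (|p| < 1).
System is UNSTABLE since at least one |p| >= 1.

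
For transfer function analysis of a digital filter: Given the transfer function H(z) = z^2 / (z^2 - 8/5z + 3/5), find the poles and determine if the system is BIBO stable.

Poles are roots of the denominator: z^2 - 8/5z + 3/5 = 0.
Quadratic formula: z = [-(-8/5) +/- sqrt((-8/5)^2 - 4*(3/5))] / 2
Discriminant = 64/25 - 12/5 = 4/25; sqrt = 2/5.
z = (8/5 +/- 2/5) / 2 => z = 1 or z = 3/5.
|p1| = 1, |p2| = 3/5.
For BIBO stability, all poles must lie inside the unit circle (|p| < 1).
System is UNSTABLE since at least one |p| >= 1.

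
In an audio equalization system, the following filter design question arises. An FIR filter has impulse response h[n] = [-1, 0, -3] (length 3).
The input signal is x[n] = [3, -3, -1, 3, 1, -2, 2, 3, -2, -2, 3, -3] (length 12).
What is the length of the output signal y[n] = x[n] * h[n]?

For linear convolution, the output length is:
len(y) = len(x) + len(h) - 1 = 12 + 3 - 1 = 14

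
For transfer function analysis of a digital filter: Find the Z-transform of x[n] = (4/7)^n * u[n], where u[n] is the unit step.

The Z-transform of a^n * u[n] is z/(z-a) for |z| > |a|.
Here a = 4/7, so X(z) = z/(z - (4/7)) = 7z/(7z - 4)
ROC: |z| > 4/7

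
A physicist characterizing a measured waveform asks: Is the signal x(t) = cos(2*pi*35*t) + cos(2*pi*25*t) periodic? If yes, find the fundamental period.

f1 = 35 Hz, f2 = 25 Hz
Period T1 = 1/35, T2 = 1/25
Ratio T1/T2 = 25/35, which is rational.
The signal is periodic with fundamental period T = 1/GCD(35,25) = 1/5 s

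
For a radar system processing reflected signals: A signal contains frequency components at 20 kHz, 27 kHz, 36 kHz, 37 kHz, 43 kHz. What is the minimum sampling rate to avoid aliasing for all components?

The highest frequency component is f_max = 43 kHz.
Nyquist rate = 2 * f_max = 2 * 43 kHz = 86 kHz.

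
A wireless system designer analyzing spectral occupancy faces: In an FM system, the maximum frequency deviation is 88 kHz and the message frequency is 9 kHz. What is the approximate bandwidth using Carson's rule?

Carson's rule: BW = 2*(delta_f + f_m)
= 2*(88 + 9) kHz = 194 kHz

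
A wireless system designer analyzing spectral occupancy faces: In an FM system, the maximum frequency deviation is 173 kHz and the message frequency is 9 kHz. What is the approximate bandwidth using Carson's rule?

Carson's rule: BW = 2*(delta_f + f_m)
= 2*(173 + 9) kHz = 364 kHz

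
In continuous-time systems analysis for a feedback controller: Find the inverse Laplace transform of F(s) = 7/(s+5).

Standard pair: k/(s+a) <-> k*e^(-at)*u(t)
With k=7, a=5: f(t) = 7*e^(-5t)*u(t)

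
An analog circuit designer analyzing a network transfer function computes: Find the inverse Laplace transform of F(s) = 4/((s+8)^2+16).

Standard pair: w/((s+a)^2+w^2) <-> e^(-at)*sin(wt)*u(t)
With a=8, w=4: f(t) = e^(-8t)*sin(4t)*u(t)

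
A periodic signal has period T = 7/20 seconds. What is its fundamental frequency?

The fundamental frequency is the reciprocal of the period.
f = 1/T = 1/(7/20) = 20/7 Hz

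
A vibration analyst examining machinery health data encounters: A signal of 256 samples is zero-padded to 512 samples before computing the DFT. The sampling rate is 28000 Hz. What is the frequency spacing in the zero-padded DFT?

Original DFT: N = 256, resolution = f_s/N = 28000/256 = 875/8 Hz
Zero-padded DFT: N = 512, resolution = f_s/N = 28000/512 = 875/16 Hz
Zero-padding interpolates the spectrum (finer frequency grid)
but does NOT improve the true spectral resolution (ability to resolve close frequencies).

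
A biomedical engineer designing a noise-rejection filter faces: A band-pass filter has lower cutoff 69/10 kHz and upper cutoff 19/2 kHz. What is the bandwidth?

Bandwidth = f_high - f_low
= 19/2 kHz - 69/10 kHz = 13/5 kHz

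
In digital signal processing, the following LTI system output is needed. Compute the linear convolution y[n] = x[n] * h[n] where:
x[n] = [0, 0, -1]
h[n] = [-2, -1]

y[n] = sum_k x[k]*h[n-k]. Output length = len(x) + len(h) - 1 = 3 + 2 - 1 = 4.
y[0] = 0*-2 = 0
y[1] = 0*-2 + 0*-1 = 0
y[2] = -1*-2 + 0*-1 = 2
y[3] = -1*-1 = 1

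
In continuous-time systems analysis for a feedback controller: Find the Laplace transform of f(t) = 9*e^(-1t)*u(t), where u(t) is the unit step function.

Standard Laplace transform pair:
e^(-at)*u(t) <-> 1/(s+a)
With a = 1: L{9*e^(-1t)*u(t)} = 9/(s+1), ROC: Re(s) > -1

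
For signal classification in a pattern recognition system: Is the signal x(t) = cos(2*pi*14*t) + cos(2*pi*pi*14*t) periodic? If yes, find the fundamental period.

f1 = 14 Hz, f2 = 14*pi Hz
Ratio f2/f1 = pi, which is irrational.
Since the frequency ratio is irrational, no common period exists.
The signal is not periodic.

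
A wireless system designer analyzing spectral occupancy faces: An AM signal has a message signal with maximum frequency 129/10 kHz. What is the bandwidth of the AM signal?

In AM (double-sideband), the bandwidth is twice the message frequency.
BW = 2 * f_m = 2 * 129/10 kHz = 129/5 kHz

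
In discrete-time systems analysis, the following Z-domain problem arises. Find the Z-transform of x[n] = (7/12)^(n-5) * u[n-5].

Time-shifting property: if X(z) = Z{x[n]}, then Z{x[n-d]} = z^(-d) * X(z)
X(z) = z/(z - 7/12) for x[n] = (7/12)^n * u[n]
Z{x[n-5]} = z^(-5) * z/(z - 7/12) = z^(-4)/(z - 7/12)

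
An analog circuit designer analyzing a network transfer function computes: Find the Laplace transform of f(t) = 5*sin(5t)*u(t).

Standard pair: sin(wt)*u(t) <-> w/(s^2+w^2)
With w = 5: L{5*sin(5t)*u(t)} = 25/(s^2+25)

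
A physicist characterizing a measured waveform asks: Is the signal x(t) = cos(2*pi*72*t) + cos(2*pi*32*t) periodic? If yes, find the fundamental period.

f1 = 72 Hz, f2 = 32 Hz
Period T1 = 1/72, T2 = 1/32
Ratio T1/T2 = 32/72, which is rational.
The signal is periodic with fundamental period T = 1/GCD(72,32) = 1/8 s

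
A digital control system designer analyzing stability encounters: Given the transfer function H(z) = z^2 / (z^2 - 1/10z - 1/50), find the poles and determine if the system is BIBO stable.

Poles are roots of the denominator: z^2 - 1/10z - 1/50 = 0.
Quadratic formula: z = [-(-1/10) +/- sqrt((-1/10)^2 - 4*(-1/50))] / 2
Discriminant = 1/100 + 2/25 = 9/100; sqrt = 3/10.
z = (1/10 +/- 3/10) / 2 => z = 1/5 or z = -1/10.
|p1| = 1/5, |p2| = 1/10.
For BIBO stability, all poles must lie inside the unit circle (|p| < 1).
System is STABLE since both |p| < 1.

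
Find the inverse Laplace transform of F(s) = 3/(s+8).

Standard pair: k/(s+a) <-> k*e^(-at)*u(t)
With k=3, a=8: f(t) = 3*e^(-8t)*u(t)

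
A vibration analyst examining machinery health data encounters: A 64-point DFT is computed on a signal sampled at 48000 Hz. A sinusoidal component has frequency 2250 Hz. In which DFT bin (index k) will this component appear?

DFT frequency resolution = f_s/N = 48000/64 = 750 Hz
Bin index k = f_signal / resolution = 2250 / 750 = 3
The signal frequency 2250 Hz falls in DFT bin k = 3.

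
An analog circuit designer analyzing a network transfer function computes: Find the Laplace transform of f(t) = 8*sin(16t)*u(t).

Standard pair: sin(wt)*u(t) <-> w/(s^2+w^2)
With w = 16: L{8*sin(16t)*u(t)} = 128/(s^2+256)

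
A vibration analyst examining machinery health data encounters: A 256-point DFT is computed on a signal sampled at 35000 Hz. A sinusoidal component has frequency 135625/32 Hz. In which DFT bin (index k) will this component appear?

DFT frequency resolution = f_s/N = 35000/256 = 4375/32 Hz
Bin index k = f_signal / resolution = 135625/32 / 4375/32 = 31
The signal frequency 135625/32 Hz falls in DFT bin k = 31.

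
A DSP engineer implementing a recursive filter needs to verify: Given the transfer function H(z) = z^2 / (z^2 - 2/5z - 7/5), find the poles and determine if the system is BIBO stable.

Poles are roots of the denominator: z^2 - 2/5z - 7/5 = 0.
Quadratic formula: z = [-(-2/5) +/- sqrt((-2/5)^2 - 4*(-7/5))] / 2
Discriminant = 4/25 + 28/5 = 144/25; sqrt = 12/5.
z = (2/5 +/- 12/5) / 2 => z = 7/5 or z = -1.
|p1| = 1, |p2| = 7/5.
For BIBO stability, all poles must lie inside the unit circle (|p| < 1).
System is UNSTABLE since at least one |p| >= 1.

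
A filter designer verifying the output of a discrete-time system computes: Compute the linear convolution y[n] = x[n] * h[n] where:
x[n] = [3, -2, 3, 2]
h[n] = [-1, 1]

y[n] = sum_k x[k]*h[n-k]. Output length = len(x) + len(h) - 1 = 4 + 2 - 1 = 5.
y[0] = 3*-1 = -3
y[1] = -2*-1 + 3*1 = 5
y[2] = 3*-1 + -2*1 = -5
y[3] = 2*-1 + 3*1 = 1
y[4] = 2*1 = 2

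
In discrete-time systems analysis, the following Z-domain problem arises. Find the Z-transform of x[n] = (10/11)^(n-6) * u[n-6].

Time-shifting property: if X(z) = Z{x[n]}, then Z{x[n-d]} = z^(-d) * X(z)
X(z) = z/(z - 10/11) for x[n] = (10/11)^n * u[n]
Z{x[n-6]} = z^(-6) * z/(z - 10/11) = z^(-5)/(z - 10/11)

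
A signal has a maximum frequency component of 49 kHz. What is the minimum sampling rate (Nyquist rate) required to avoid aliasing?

By the Nyquist-Shannon sampling theorem,
the minimum sampling rate (Nyquist rate) must be at least 2 * f_max.
Nyquist rate = 2 * 49 kHz = 98 kHz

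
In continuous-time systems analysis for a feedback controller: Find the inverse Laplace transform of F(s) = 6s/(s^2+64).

Standard pair: s/(s^2+w^2) <-> cos(wt)*u(t)
With k=6, w=8: f(t) = 6*cos(8t)*u(t)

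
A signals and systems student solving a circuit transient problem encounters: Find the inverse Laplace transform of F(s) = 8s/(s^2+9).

Standard pair: s/(s^2+w^2) <-> cos(wt)*u(t)
With k=8, w=3: f(t) = 8*cos(3t)*u(t)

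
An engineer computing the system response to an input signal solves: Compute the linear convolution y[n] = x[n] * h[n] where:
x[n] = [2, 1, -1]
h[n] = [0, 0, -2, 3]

y[n] = sum_k x[k]*h[n-k]. Output length = len(x) + len(h) - 1 = 3 + 4 - 1 = 6.
y[0] = 2*0 = 0
y[1] = 1*0 + 2*0 = 0
y[2] = -1*0 + 1*0 + 2*-2 = -4
y[3] = -1*0 + 1*-2 + 2*3 = 4
y[4] = -1*-2 + 1*3 = 5
y[5] = -1*3 = -3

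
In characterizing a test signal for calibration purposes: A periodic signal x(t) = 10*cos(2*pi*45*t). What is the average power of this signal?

Average power of A*cos(wt) is A^2/2.
P = 10^2 / 2 = 100/2 = 50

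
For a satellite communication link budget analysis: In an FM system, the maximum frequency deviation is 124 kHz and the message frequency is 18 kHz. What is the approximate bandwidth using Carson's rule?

Carson's rule: BW = 2*(delta_f + f_m)
= 2*(124 + 18) kHz = 284 kHz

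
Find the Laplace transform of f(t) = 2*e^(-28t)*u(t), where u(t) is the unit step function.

Standard Laplace transform pair:
e^(-at)*u(t) <-> 1/(s+a)
With a = 28: L{2*e^(-28t)*u(t)} = 2/(s+28), ROC: Re(s) > -28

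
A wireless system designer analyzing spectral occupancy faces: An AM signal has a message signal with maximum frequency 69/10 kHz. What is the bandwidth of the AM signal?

In AM (double-sideband), the bandwidth is twice the message frequency.
BW = 2 * f_m = 2 * 69/10 kHz = 69/5 kHz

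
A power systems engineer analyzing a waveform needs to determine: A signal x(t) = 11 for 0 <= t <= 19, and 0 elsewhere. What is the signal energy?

Energy = integral of |x(t)|^2 dt over the signal duration
= 11^2 * 19 = 121 * 19 = 2299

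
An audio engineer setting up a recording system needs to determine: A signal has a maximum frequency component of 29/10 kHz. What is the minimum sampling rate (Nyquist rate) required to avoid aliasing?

By the Nyquist-Shannon sampling theorem,
the minimum sampling rate (Nyquist rate) must be at least 2 * f_max.
Nyquist rate = 2 * 29/10 kHz = 29/5 kHz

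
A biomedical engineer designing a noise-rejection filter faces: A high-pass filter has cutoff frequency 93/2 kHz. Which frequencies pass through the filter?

A high-pass filter passes all frequencies above the cutoff frequency 93/2 kHz and attenuates lower frequencies.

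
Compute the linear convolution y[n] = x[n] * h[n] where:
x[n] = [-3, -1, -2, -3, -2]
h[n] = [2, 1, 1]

y[n] = sum_k x[k]*h[n-k]. Output length = len(x) + len(h) - 1 = 5 + 3 - 1 = 7.
y[0] = -3*2 = -6
y[1] = -1*2 + -3*1 = -5
y[2] = -2*2 + -1*1 + -3*1 = -8
y[3] = -3*2 + -2*1 + -1*1 = -9
y[4] = -2*2 + -3*1 + -2*1 = -9
y[5] = -2*1 + -3*1 = -5
y[6] = -2*1 = -2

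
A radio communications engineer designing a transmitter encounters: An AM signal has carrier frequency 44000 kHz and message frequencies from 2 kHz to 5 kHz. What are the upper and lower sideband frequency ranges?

Upper sideband (USB) = fc + [fm_low, fm_high] = 44000 + [2, 5] = [44002, 44005] kHz
Lower sideband (LSB) = fc - [fm_high, fm_low] = 44000 - [5, 2] = [43995, 43998] kHz
Total occupied spectrum: 43995 kHz to 44005 kHz (plus carrier at 44000 kHz)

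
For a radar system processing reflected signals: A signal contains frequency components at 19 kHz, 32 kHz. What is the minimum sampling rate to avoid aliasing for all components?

The highest frequency component is f_max = 32 kHz.
Nyquist rate = 2 * f_max = 2 * 32 kHz = 64 kHz.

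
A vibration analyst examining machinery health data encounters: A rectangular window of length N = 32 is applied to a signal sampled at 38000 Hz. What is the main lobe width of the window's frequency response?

For a rectangular window of length N,
the main lobe width in frequency is 2*f_s/N.
= 2*38000/32 = 2375 Hz
This determines the minimum frequency separation for resolving two sinusoids.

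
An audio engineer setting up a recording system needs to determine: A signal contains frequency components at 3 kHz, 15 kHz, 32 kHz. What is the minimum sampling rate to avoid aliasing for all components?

The highest frequency component is f_max = 32 kHz.
Nyquist rate = 2 * f_max = 2 * 32 kHz = 64 kHz.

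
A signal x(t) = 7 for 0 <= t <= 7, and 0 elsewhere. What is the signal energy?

Energy = integral of |x(t)|^2 dt over the signal duration
= 7^2 * 7 = 49 * 7 = 343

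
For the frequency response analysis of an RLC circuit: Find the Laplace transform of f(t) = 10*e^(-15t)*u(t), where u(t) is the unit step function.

Standard Laplace transform pair:
e^(-at)*u(t) <-> 1/(s+a)
With a = 15: L{10*e^(-15t)*u(t)} = 10/(s+15), ROC: Re(s) > -15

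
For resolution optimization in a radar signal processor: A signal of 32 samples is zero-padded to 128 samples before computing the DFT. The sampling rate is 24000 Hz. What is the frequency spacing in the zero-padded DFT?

Original DFT: N = 32, resolution = f_s/N = 24000/32 = 750 Hz
Zero-padded DFT: N = 128, resolution = f_s/N = 24000/128 = 375/2 Hz
Zero-padding interpolates the spectrum (finer frequency grid)
but does NOT improve the true spectral resolution (ability to resolve close frequencies).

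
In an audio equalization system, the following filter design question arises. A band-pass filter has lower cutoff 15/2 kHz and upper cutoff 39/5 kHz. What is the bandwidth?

Bandwidth = f_high - f_low
= 39/5 kHz - 15/2 kHz = 3/10 kHz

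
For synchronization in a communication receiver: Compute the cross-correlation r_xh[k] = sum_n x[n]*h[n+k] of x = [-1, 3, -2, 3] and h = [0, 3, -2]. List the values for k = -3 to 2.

Both sequences indexed from 0 and zero outside their support.
Lags with overlap: k = -3 to 2.
  r_xh[-3] = x[3]*h[0] = 0
  r_xh[-2] = x[2]*h[0] + x[3]*h[1] = 9
  r_xh[-1] = x[1]*h[0] + x[2]*h[1] + x[3]*h[2] = -12
  r_xh[0] = x[0]*h[0] + x[1]*h[1] + x[2]*h[2] = 13
  r_xh[1] = x[0]*h[1] + x[1]*h[2] = -9
  r_xh[2] = x[0]*h[2] = 2
r_xh = [0, 9, -12, 13, -9, 2] (for k = -3, ..., 2)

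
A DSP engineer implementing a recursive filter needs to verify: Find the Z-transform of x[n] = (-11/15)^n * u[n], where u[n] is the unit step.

The Z-transform of a^n * u[n] is z/(z-a) for |z| > |a|.
Here a = -11/15, so X(z) = z/(z - (-11/15)) = 15z/(15z + 11)
ROC: |z| > 11/15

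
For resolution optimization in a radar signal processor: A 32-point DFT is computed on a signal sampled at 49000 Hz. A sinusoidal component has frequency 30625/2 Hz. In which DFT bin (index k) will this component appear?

DFT frequency resolution = f_s/N = 49000/32 = 6125/4 Hz
Bin index k = f_signal / resolution = 30625/2 / 6125/4 = 10
The signal frequency 30625/2 Hz falls in DFT bin k = 10.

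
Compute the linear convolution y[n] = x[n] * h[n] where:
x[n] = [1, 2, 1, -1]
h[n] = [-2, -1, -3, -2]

y[n] = sum_k x[k]*h[n-k]. Output length = len(x) + len(h) - 1 = 4 + 4 - 1 = 7.
y[0] = 1*-2 = -2
y[1] = 2*-2 + 1*-1 = -5
y[2] = 1*-2 + 2*-1 + 1*-3 = -7
y[3] = -1*-2 + 1*-1 + 2*-3 + 1*-2 = -7
y[4] = -1*-1 + 1*-3 + 2*-2 = -6
y[5] = -1*-3 + 1*-2 = 1
y[6] = -1*-2 = 2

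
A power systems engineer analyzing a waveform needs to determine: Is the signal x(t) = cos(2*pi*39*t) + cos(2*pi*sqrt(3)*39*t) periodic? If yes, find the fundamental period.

f1 = 39 Hz, f2 = 39*sqrt(3) Hz
Ratio f2/f1 = sqrt(3), which is irrational.
Since the frequency ratio is irrational, no common period exists.
The signal is not periodic.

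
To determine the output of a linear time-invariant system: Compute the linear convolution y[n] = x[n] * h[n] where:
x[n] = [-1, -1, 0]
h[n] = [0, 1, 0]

y[n] = sum_k x[k]*h[n-k]. Output length = len(x) + len(h) - 1 = 3 + 3 - 1 = 5.
y[0] = -1*0 = 0
y[1] = -1*0 + -1*1 = -1
y[2] = 0*0 + -1*1 + -1*0 = -1
y[3] = 0*1 + -1*0 = 0
y[4] = 0*0 = 0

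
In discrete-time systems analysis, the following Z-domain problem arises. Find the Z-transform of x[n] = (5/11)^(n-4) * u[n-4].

Time-shifting property: if X(z) = Z{x[n]}, then Z{x[n-d]} = z^(-d) * X(z)
X(z) = z/(z - 5/11) for x[n] = (5/11)^n * u[n]
Z{x[n-4]} = z^(-4) * z/(z - 5/11) = z^(-3)/(z - 5/11)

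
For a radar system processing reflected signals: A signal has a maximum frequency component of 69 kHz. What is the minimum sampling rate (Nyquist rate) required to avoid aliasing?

By the Nyquist-Shannon sampling theorem,
the minimum sampling rate (Nyquist rate) must be at least 2 * f_max.
Nyquist rate = 2 * 69 kHz = 138 kHz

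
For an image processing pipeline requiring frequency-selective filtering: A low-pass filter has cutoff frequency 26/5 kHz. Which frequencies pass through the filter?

A low-pass filter passes all frequencies below the cutoff frequency 26/5 kHz and attenuates higher frequencies.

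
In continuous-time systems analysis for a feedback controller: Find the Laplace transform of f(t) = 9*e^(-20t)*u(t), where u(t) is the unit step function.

Standard Laplace transform pair:
e^(-at)*u(t) <-> 1/(s+a)
With a = 20: L{9*e^(-20t)*u(t)} = 9/(s+20), ROC: Re(s) > -20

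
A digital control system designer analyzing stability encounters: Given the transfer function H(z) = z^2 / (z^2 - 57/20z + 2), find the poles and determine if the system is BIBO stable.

Poles are roots of the denominator: z^2 - 57/20z + 2 = 0.
Quadratic formula: z = [-(-57/20) +/- sqrt((-57/20)^2 - 4*(2))] / 2
Discriminant = 3249/400 - 8 = 49/400; sqrt = 7/20.
z = (57/20 +/- 7/20) / 2 => z = 8/5 or z = 5/4.
|p1| = 5/4, |p2| = 8/5.
For BIBO stability, all poles must lie inside the unit circle (|p| < 1).
System is UNSTABLE since at least one |p| >= 1.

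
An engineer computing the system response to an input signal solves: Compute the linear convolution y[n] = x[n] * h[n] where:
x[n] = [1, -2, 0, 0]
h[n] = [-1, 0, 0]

y[n] = sum_k x[k]*h[n-k]. Output length = len(x) + len(h) - 1 = 4 + 3 - 1 = 6.
y[0] = 1*-1 = -1
y[1] = -2*-1 + 1*0 = 2
y[2] = 0*-1 + -2*0 + 1*0 = 0
y[3] = 0*-1 + 0*0 + -2*0 = 0
y[4] = 0*0 + 0*0 = 0
y[5] = 0*0 = 0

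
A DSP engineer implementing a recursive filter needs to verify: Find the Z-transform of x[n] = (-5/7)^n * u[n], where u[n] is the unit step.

The Z-transform of a^n * u[n] is z/(z-a) for |z| > |a|.
Here a = -5/7, so X(z) = z/(z - (-5/7)) = 7z/(7z + 5)
ROC: |z| > 5/7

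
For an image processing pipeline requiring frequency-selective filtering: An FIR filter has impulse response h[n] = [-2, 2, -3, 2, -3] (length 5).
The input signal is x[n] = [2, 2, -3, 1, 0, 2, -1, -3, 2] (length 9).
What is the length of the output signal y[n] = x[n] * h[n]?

For linear convolution, the output length is:
len(y) = len(x) + len(h) - 1 = 9 + 5 - 1 = 13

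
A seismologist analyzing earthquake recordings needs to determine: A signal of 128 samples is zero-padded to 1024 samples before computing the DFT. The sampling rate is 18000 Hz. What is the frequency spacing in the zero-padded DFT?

Original DFT: N = 128, resolution = f_s/N = 18000/128 = 1125/8 Hz
Zero-padded DFT: N = 1024, resolution = f_s/N = 18000/1024 = 1125/64 Hz
Zero-padding interpolates the spectrum (finer frequency grid)
but does NOT improve the true spectral resolution (ability to resolve close frequencies).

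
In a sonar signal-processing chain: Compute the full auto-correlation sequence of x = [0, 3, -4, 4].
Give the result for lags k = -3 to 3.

r_xx[k] = sum_m x[m]*x[m+k], indexed from 0, for k = -3 to 3:
  r_xx[-3] = x[3]*x[0] = 0
  r_xx[-2] = x[2]*x[0] + x[3]*x[1] = 12
  r_xx[-1] = x[1]*x[0] + x[2]*x[1] + x[3]*x[2] = -28
  r_xx[0] = x[0]*x[0] + x[1]*x[1] + x[2]*x[2] + x[3]*x[3] = 41
  r_xx[1] = x[0]*x[1] + x[1]*x[2] + x[2]*x[3] = -28
  r_xx[2] = x[0]*x[2] + x[1]*x[3] = 12
  r_xx[3] = x[0]*x[3] = 0
r_xx = [0, 12, -28, 41, -28, 12, 0]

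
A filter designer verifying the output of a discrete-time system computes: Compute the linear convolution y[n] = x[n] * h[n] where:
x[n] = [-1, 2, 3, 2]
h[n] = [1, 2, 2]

y[n] = sum_k x[k]*h[n-k]. Output length = len(x) + len(h) - 1 = 4 + 3 - 1 = 6.
y[0] = -1*1 = -1
y[1] = 2*1 + -1*2 = 0
y[2] = 3*1 + 2*2 + -1*2 = 5
y[3] = 2*1 + 3*2 + 2*2 = 12
y[4] = 2*2 + 3*2 = 10
y[5] = 2*2 = 4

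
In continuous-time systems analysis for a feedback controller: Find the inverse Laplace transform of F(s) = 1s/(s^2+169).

Standard pair: s/(s^2+w^2) <-> cos(wt)*u(t)
With k=1, w=13: f(t) = cos(13t)*u(t)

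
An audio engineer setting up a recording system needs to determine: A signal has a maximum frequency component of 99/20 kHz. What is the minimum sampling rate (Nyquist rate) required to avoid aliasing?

By the Nyquist-Shannon sampling theorem,
the minimum sampling rate (Nyquist rate) must be at least 2 * f_max.
Nyquist rate = 2 * 99/20 kHz = 99/10 kHz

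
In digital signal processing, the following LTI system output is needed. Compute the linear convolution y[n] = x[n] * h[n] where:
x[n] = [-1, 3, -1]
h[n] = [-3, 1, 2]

y[n] = sum_k x[k]*h[n-k]. Output length = len(x) + len(h) - 1 = 3 + 3 - 1 = 5.
y[0] = -1*-3 = 3
y[1] = 3*-3 + -1*1 = -10
y[2] = -1*-3 + 3*1 + -1*2 = 4
y[3] = -1*1 + 3*2 = 5
y[4] = -1*2 = -2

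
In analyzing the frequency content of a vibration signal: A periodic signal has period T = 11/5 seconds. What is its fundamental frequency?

The fundamental frequency is the reciprocal of the period.
f = 1/T = 1/(11/5) = 5/11 Hz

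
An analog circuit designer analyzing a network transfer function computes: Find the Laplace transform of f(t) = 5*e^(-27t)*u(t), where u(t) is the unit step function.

Standard Laplace transform pair:
e^(-at)*u(t) <-> 1/(s+a)
With a = 27: L{5*e^(-27t)*u(t)} = 5/(s+27), ROC: Re(s) > -27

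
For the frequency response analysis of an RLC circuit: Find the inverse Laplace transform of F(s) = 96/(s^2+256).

Standard pair: w/(s^2+w^2) <-> sin(wt)*u(t)
Recognize w^2 = 256, so w = 16; numerator 96 = 6*16.
f(t) = 6*sin(16t)*u(t)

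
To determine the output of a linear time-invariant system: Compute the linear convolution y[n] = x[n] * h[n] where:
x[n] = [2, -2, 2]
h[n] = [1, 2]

y[n] = sum_k x[k]*h[n-k]. Output length = len(x) + len(h) - 1 = 3 + 2 - 1 = 4.
y[0] = 2*1 = 2
y[1] = -2*1 + 2*2 = 2
y[2] = 2*1 + -2*2 = -2
y[3] = 2*2 = 4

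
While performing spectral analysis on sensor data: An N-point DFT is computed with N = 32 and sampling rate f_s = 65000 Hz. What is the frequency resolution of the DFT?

DFT frequency resolution = f_s / N
= 65000 / 32 = 8125/4 Hz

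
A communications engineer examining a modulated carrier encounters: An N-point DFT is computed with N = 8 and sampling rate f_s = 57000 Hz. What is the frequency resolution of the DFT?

DFT frequency resolution = f_s / N
= 57000 / 8 = 7125 Hz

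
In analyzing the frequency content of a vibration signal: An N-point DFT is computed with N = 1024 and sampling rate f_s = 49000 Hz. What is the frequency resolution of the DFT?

DFT frequency resolution = f_s / N
= 49000 / 1024 = 6125/128 Hz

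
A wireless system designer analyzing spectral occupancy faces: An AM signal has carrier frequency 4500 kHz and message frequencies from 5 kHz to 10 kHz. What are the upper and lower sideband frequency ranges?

Upper sideband (USB) = fc + [fm_low, fm_high] = 4500 + [5, 10] = [4505, 4510] kHz
Lower sideband (LSB) = fc - [fm_high, fm_low] = 4500 - [10, 5] = [4490, 4495] kHz
Total occupied spectrum: 4490 kHz to 4510 kHz (plus carrier at 4500 kHz)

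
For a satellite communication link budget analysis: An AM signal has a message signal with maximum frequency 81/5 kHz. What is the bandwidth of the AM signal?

In AM (double-sideband), the bandwidth is twice the message frequency.
BW = 2 * f_m = 2 * 81/5 kHz = 162/5 kHz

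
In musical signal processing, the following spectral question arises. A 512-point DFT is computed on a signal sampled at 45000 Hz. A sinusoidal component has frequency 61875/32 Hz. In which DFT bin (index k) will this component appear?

DFT frequency resolution = f_s/N = 45000/512 = 5625/64 Hz
Bin index k = f_signal / resolution = 61875/32 / 5625/64 = 22
The signal frequency 61875/32 Hz falls in DFT bin k = 22.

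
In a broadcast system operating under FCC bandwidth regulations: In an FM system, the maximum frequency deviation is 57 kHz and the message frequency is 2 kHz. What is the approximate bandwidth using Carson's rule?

Carson's rule: BW = 2*(delta_f + f_m)
= 2*(57 + 2) kHz = 118 kHz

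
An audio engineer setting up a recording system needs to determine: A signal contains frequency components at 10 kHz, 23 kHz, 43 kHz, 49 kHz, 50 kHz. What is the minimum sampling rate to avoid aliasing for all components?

The highest frequency component is f_max = 50 kHz.
Nyquist rate = 2 * f_max = 2 * 50 kHz = 100 kHz.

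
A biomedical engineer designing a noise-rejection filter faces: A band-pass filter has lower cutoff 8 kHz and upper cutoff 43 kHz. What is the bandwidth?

Bandwidth = f_high - f_low
= 43 kHz - 8 kHz = 35 kHz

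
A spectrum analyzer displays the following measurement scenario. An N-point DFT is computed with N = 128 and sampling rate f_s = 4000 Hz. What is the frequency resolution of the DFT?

DFT frequency resolution = f_s / N
= 4000 / 128 = 125/4 Hz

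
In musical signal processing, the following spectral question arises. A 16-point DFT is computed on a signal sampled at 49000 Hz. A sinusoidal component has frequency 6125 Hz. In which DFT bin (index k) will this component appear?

DFT frequency resolution = f_s/N = 49000/16 = 6125/2 Hz
Bin index k = f_signal / resolution = 6125 / 6125/2 = 2
The signal frequency 6125 Hz falls in DFT bin k = 2.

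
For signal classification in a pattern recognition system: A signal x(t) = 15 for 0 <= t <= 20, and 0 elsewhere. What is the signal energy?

Energy = integral of |x(t)|^2 dt over the signal duration
= 15^2 * 20 = 225 * 20 = 4500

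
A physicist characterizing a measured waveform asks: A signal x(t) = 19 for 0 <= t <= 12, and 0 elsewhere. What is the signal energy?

Energy = integral of |x(t)|^2 dt over the signal duration
= 19^2 * 12 = 361 * 12 = 4332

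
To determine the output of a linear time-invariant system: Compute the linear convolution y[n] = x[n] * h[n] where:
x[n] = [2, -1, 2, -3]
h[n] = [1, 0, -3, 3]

y[n] = sum_k x[k]*h[n-k]. Output length = len(x) + len(h) - 1 = 4 + 4 - 1 = 7.
y[0] = 2*1 = 2
y[1] = -1*1 + 2*0 = -1
y[2] = 2*1 + -1*0 + 2*-3 = -4
y[3] = -3*1 + 2*0 + -1*-3 + 2*3 = 6
y[4] = -3*0 + 2*-3 + -1*3 = -9
y[5] = -3*-3 + 2*3 = 15
y[6] = -3*3 = -9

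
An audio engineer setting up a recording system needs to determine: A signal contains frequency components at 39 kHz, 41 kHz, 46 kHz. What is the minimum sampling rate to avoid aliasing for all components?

The highest frequency component is f_max = 46 kHz.
Nyquist rate = 2 * f_max = 2 * 46 kHz = 92 kHz.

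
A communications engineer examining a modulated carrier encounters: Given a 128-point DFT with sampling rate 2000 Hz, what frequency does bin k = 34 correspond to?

The frequency of DFT bin k is: f_k = k * f_s / N
f_34 = 34 * 2000 / 128 = 2125/4 Hz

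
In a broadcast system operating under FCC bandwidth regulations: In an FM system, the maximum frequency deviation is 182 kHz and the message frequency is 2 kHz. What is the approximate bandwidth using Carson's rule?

Carson's rule: BW = 2*(delta_f + f_m)
= 2*(182 + 2) kHz = 368 kHz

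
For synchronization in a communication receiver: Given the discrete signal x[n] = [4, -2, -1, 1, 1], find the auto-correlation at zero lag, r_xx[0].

The auto-correlation at zero lag r_xx[0] equals the signal energy.
r_xx[0] = sum of x[n]^2 = 4^2 + (-2)^2 + (-1)^2 + 1^2 + 1^2
= 16 + 4 + 1 + 1 + 1 = 23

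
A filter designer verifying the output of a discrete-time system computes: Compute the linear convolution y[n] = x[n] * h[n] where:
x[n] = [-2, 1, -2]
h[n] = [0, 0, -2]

y[n] = sum_k x[k]*h[n-k]. Output length = len(x) + len(h) - 1 = 3 + 3 - 1 = 5.
y[0] = -2*0 = 0
y[1] = 1*0 + -2*0 = 0
y[2] = -2*0 + 1*0 + -2*-2 = 4
y[3] = -2*0 + 1*-2 = -2
y[4] = -2*-2 = 4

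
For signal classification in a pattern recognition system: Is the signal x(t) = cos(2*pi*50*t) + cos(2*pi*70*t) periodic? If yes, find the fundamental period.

f1 = 50 Hz, f2 = 70 Hz
Period T1 = 1/50, T2 = 1/70
Ratio T1/T2 = 70/50, which is rational.
The signal is periodic with fundamental period T = 1/GCD(50,70) = 1/10 s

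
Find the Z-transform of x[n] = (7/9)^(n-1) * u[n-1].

Time-shifting property: if X(z) = Z{x[n]}, then Z{x[n-d]} = z^(-d) * X(z)
X(z) = z/(z - 7/9) for x[n] = (7/9)^n * u[n]
Z{x[n-1]} = z^(-1) * z/(z - 7/9) = 1/(z - 7/9)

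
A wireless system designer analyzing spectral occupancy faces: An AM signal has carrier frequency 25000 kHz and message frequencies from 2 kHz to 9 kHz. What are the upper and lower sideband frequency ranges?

Upper sideband (USB) = fc + [fm_low, fm_high] = 25000 + [2, 9] = [25002, 25009] kHz
Lower sideband (LSB) = fc - [fm_high, fm_low] = 25000 - [9, 2] = [24991, 24998] kHz
Total occupied spectrum: 24991 kHz to 25009 kHz (plus carrier at 25000 kHz)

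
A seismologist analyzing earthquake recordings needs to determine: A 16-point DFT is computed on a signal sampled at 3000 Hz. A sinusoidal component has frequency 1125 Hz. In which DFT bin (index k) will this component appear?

DFT frequency resolution = f_s/N = 3000/16 = 375/2 Hz
Bin index k = f_signal / resolution = 1125 / 375/2 = 6
The signal frequency 1125 Hz falls in DFT bin k = 6.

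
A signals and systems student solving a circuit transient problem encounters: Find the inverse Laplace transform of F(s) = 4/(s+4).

Standard pair: k/(s+a) <-> k*e^(-at)*u(t)
With k=4, a=4: f(t) = 4*e^(-4t)*u(t)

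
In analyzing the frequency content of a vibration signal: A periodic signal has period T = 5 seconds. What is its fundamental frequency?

The fundamental frequency is the reciprocal of the period.
f = 1/T = 1/(5) = 1/5 Hz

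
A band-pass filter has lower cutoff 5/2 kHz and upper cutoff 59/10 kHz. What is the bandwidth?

Bandwidth = f_high - f_low
= 59/10 kHz - 5/2 kHz = 17/5 kHz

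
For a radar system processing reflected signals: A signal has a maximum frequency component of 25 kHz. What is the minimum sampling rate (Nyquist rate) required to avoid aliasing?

By the Nyquist-Shannon sampling theorem,
the minimum sampling rate (Nyquist rate) must be at least 2 * f_max.
Nyquist rate = 2 * 25 kHz = 50 kHz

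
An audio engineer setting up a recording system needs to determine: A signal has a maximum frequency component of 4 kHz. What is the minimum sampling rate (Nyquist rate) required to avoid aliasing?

By the Nyquist-Shannon sampling theorem,
the minimum sampling rate (Nyquist rate) must be at least 2 * f_max.
Nyquist rate = 2 * 4 kHz = 8 kHz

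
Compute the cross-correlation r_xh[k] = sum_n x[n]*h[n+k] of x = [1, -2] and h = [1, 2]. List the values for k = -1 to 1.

Both sequences indexed from 0 and zero outside their support.
Lags with overlap: k = -1 to 1.
  r_xh[-1] = x[1]*h[0] = -2
  r_xh[0] = x[0]*h[0] + x[1]*h[1] = -3
  r_xh[1] = x[0]*h[1] = 2
r_xh = [-2, -3, 2] (for k = -1, ..., 1)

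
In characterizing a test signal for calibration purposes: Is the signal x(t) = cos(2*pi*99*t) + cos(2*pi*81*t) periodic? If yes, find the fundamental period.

f1 = 99 Hz, f2 = 81 Hz
Period T1 = 1/99, T2 = 1/81
Ratio T1/T2 = 81/99, which is rational.
The signal is periodic with fundamental period T = 1/GCD(99,81) = 1/9 s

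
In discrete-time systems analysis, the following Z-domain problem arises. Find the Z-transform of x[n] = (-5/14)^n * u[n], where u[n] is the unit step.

The Z-transform of a^n * u[n] is z/(z-a) for |z| > |a|.
Here a = -5/14, so X(z) = z/(z - (-5/14)) = 14z/(14z + 5)
ROC: |z| > 5/14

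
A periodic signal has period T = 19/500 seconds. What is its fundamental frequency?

The fundamental frequency is the reciprocal of the period.
f = 1/T = 1/(19/500) = 500/19 Hz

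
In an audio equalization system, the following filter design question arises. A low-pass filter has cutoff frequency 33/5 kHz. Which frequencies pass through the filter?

A low-pass filter passes all frequencies below the cutoff frequency 33/5 kHz and attenuates higher frequencies.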